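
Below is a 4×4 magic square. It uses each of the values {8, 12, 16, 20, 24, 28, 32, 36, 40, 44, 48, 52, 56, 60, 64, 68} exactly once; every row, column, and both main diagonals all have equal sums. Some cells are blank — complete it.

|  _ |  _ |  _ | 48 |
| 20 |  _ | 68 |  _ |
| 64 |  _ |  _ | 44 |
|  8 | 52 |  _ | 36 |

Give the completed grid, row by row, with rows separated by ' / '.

60 32 12 48 / 20 40 68 24 / 64 28 16 44 / 8 52 56 36

The 16 entries sum to 608, so each line sums to 608/4 = 152.
Using row 4: 8 + 52 + 36 + ? → (4,3) = 152 − 96 = 56.
Column 1 needs 152; the known cells sum to 92, so (1,1) = 60.
The remaining cell in column 4 is (2,4) = 152 − 128 = 24.
Anti-diagonal: 48 + 68 + 8 + ? = 152, so (3,2) = 28.
The remaining cell in row 2 is (2,2) = 152 − 112 = 40.
Row 3 must total 152; the given cells sum to 136, so (3,3) = 16.
Column 2 needs 152; the known cells sum to 120, so (1,2) = 32.
Using column 3: 68 + 16 + 56 + ? → (1,3) = 152 − 140 = 12.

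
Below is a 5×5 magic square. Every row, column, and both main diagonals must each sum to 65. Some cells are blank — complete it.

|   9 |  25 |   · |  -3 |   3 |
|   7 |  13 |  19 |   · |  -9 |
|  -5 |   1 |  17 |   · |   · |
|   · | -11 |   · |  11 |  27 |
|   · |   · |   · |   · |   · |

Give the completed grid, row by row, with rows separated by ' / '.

Row 1 must total 65; the given cells sum to 34, so (1,3) = 31.
Row 2 needs 65; the known cells sum to 30, so (2,4) = 35.
The remaining cell in column 2 is (5,2) = 65 − 28 = 37.
The remaining cell in main diagonal is (5,5) = 65 − 50 = 15.
Anti-diagonal: 3 + 35 + 17 + (-11) + ? = 65, so (5,1) = 21.
Column 1 needs 65; the known cells sum to 32, so (4,1) = 33.
Column 5 needs 65; the known cells sum to 36, so (3,5) = 29.
From row 3, 65 − (-5 + 1 + 17 + 29) gives (3,4) = 23.
Using row 4: 33 + (-11) + 11 + 27 + ? → (4,3) = 65 − 60 = 5.
Column 3: 31 + 19 + 17 + 5 + ? = 65, so (5,3) = -7.
Column 4: -3 + 35 + 23 + 11 + ? = 65, so (5,4) = -1.

9 25 31 -3 3 / 7 13 19 35 -9 / -5 1 17 23 29 / 33 -11 5 11 27 / 21 37 -7 -1 15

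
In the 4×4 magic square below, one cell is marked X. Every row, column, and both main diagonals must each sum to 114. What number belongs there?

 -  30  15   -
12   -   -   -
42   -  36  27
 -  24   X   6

45

The remaining cell in row 3 is (3,2) = 114 − 105 = 9.
Column 2 must total 114; the given cells sum to 63, so (2,2) = 51.
Main diagonal: 51 + 36 + 6 + ? = 114, so (1,1) = 21.
Using row 1: 21 + 30 + 15 + ? → (1,4) = 114 − 66 = 48.
Using column 1: 21 + 12 + 42 + ? → (4,1) = 114 − 75 = 39.
Using column 4: 48 + 27 + 6 + ? → (2,4) = 114 − 81 = 33.
Anti-diagonal needs 114; the known cells sum to 96, so (2,3) = 18.
Row 4 needs 114; the known cells sum to 69, so (4,3) = 45.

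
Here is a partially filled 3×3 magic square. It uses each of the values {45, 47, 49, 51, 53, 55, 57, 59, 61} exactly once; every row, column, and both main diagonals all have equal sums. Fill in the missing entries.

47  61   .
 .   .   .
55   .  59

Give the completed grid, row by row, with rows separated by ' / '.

The 9 entries sum to 477, so each line sums to 477/3 = 159.
The remaining cell in row 1 is (1,3) = 159 − 108 = 51.
From row 3, 159 − (55 + 59) gives (3,2) = 45.
Column 1: 47 + 55 + ? = 159, so (2,1) = 57.
The remaining cell in column 2 is (2,2) = 159 − 106 = 53.
The remaining cell in column 3 is (2,3) = 159 − 110 = 49.

47 61 51 / 57 53 49 / 55 45 59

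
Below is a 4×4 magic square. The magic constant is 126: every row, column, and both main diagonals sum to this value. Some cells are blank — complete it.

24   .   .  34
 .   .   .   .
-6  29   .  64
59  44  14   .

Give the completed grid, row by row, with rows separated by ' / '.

Row 3: -6 + 29 + 64 + ? = 126, so (3,3) = 39.
Using row 4: 59 + 44 + 14 + ? → (4,4) = 126 − 117 = 9.
Column 1 needs 126; the known cells sum to 77, so (2,1) = 49.
Column 4: 34 + 64 + 9 + ? = 126, so (2,4) = 19.
Main diagonal needs 126; the known cells sum to 72, so (2,2) = 54.
Anti-diagonal: 34 + 29 + 59 + ? = 126, so (2,3) = 4.
Column 2: 54 + 29 + 44 + ? = 126, so (1,2) = -1.
The remaining cell in column 3 is (1,3) = 126 − 57 = 69.

24 -1 69 34 / 49 54 4 19 / -6 29 39 64 / 59 44 14 9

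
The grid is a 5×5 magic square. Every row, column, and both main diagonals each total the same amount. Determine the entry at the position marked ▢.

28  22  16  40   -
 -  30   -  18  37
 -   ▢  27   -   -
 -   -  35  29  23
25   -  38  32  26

Main diagonal is complete and sums to 140; that is the magic constant.
The remaining cell in row 1 is (1,5) = 140 − 106 = 34.
The remaining cell in row 5 is (5,2) = 140 − 121 = 19.
Column 3 must total 140; the given cells sum to 116, so (2,3) = 24.
Using column 4: 40 + 18 + 29 + 32 + ? → (3,4) = 140 − 119 = 21.
Column 5 needs 140; the known cells sum to 120, so (3,5) = 20.
The remaining cell in anti-diagonal is (4,2) = 140 − 104 = 36.
Row 2 must total 140; the given cells sum to 109, so (2,1) = 31.
Using row 4: 36 + 35 + 29 + 23 + ? → (4,1) = 140 − 123 = 17.
Column 1: 28 + 31 + 17 + 25 + ? = 140, so (3,1) = 39.
The remaining cell in column 2 is (3,2) = 140 − 107 = 33.

33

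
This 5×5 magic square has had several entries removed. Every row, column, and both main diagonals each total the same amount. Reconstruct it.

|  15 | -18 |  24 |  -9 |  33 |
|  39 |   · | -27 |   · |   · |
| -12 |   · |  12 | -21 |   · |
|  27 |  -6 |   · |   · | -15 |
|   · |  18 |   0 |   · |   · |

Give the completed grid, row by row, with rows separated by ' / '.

15 -18 24 -9 33 / 39 6 -27 30 -3 / -12 45 12 -21 21 / 27 -6 36 3 -15 / -24 18 0 42 9

Row 1 is already complete: 15 + -18 + 24 + -9 + 33 = 45, so that is the magic constant.
Column 1 needs 45; the known cells sum to 69, so (5,1) = -24.
The remaining cell in column 3 is (4,3) = 45 − 9 = 36.
The remaining cell in anti-diagonal is (2,4) = 45 − 15 = 30.
From row 4, 45 − (27 + (-6) + 36 + (-15)) gives (4,4) = 3.
Column 4 needs 45; the known cells sum to 3, so (5,4) = 42.
Row 5: -24 + 18 + 0 + 42 + ? = 45, so (5,5) = 9.
Main diagonal: 15 + 12 + 3 + 9 + ? = 45, so (2,2) = 6.
From row 2, 45 − (39 + 6 + (-27) + 30) gives (2,5) = -3.
From column 2, 45 − (-18 + 6 + (-6) + 18) gives (3,2) = 45.
Using column 5: 33 + (-3) + (-15) + 9 + ? → (3,5) = 45 − 24 = 21.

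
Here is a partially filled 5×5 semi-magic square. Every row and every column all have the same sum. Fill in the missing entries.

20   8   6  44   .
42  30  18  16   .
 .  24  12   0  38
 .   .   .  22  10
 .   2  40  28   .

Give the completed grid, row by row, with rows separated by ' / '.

Column 4 is already complete: 44 + 16 + 0 + 22 + 28 = 110, so that is the magic constant.
Row 1 needs 110; the known cells sum to 78, so (1,5) = 32.
Row 2 needs 110; the known cells sum to 106, so (2,5) = 4.
Row 3: 24 + 12 + 0 + 38 + ? = 110, so (3,1) = 36.
Column 2: 8 + 30 + 24 + 2 + ? = 110, so (4,2) = 46.
Column 3 must total 110; the given cells sum to 76, so (4,3) = 34.
Column 5: 32 + 4 + 38 + 10 + ? = 110, so (5,5) = 26.
From row 4, 110 − (46 + 34 + 22 + 10) gives (4,1) = -2.
The remaining cell in row 5 is (5,1) = 110 − 96 = 14.

20 8 6 44 32 / 42 30 18 16 4 / 36 24 12 0 38 / -2 46 34 22 10 / 14 2 40 28 26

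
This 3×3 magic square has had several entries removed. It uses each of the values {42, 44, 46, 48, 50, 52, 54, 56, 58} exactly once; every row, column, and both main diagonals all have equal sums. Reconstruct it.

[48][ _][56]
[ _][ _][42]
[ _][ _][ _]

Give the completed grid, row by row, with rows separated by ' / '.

The 9 entries sum to 450, so each line sums to 450/3 = 150.
Row 1 needs 150; the known cells sum to 104, so (1,2) = 46.
From column 3, 150 − (56 + 42) gives (3,3) = 52.
Main diagonal must total 150; the given cells sum to 100, so (2,2) = 50.
Using anti-diagonal: 56 + 50 + ? → (3,1) = 150 − 106 = 44.
Row 2 must total 150; the given cells sum to 92, so (2,1) = 58.
Row 3: 44 + 52 + ? = 150, so (3,2) = 54.

48 46 56 / 58 50 42 / 44 54 52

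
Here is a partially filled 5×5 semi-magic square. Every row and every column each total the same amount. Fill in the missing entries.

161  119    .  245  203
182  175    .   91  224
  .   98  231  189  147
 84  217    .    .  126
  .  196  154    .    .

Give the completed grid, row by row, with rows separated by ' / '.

Column 2 is already complete: 119 + 175 + 98 + 217 + 196 = 805, so that is the magic constant.
Row 1 must total 805; the given cells sum to 728, so (1,3) = 77.
Row 2 needs 805; the known cells sum to 672, so (2,3) = 133.
Row 3 must total 805; the given cells sum to 665, so (3,1) = 140.
Column 1 must total 805; the given cells sum to 567, so (5,1) = 238.
Column 3 must total 805; the given cells sum to 595, so (4,3) = 210.
From column 5, 805 − (203 + 224 + 147 + 126) gives (5,5) = 105.
Row 4 must total 805; the given cells sum to 637, so (4,4) = 168.
From row 5, 805 − (238 + 196 + 154 + 105) gives (5,4) = 112.

161 119 77 245 203 / 182 175 133 91 224 / 140 98 231 189 147 / 84 217 210 168 126 / 238 196 154 112 105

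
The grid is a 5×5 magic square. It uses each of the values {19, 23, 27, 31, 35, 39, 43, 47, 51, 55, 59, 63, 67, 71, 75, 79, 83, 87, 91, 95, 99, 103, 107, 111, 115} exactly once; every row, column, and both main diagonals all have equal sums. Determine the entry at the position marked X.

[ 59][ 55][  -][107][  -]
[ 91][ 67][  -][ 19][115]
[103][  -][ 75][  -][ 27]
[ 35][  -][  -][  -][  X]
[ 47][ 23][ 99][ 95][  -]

The 25 entries sum to 1675, so each line sums to 1675/5 = 335.
The remaining cell in row 2 is (2,3) = 335 − 292 = 43.
Row 5: 47 + 23 + 99 + 95 + ? = 335, so (5,5) = 71.
From main diagonal, 335 − (59 + 67 + 75 + 71) gives (4,4) = 63.
The remaining cell in column 4 is (3,4) = 335 − 284 = 51.
Row 3 needs 335; the known cells sum to 256, so (3,2) = 79.
Column 2 must total 335; the given cells sum to 224, so (4,2) = 111.
The remaining cell in anti-diagonal is (1,5) = 335 − 252 = 83.
Row 1 needs 335; the known cells sum to 304, so (1,3) = 31.
Using column 3: 31 + 43 + 75 + 99 + ? → (4,3) = 335 − 248 = 87.
Column 5: 83 + 115 + 27 + 71 + ? = 335, so (4,5) = 39.

39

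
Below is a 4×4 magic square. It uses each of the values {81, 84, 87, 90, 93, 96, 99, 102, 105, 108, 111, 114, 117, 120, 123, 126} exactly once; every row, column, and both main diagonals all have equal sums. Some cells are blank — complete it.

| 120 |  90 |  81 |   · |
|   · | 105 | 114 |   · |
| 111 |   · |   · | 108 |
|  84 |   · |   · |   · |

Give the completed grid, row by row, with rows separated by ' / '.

120 90 81 123 / 99 105 114 96 / 111 93 102 108 / 84 126 117 87

The 16 entries sum to 1656, so each line sums to 1656/4 = 414.
The remaining cell in row 1 is (1,4) = 414 − 291 = 123.
Column 1: 120 + 111 + 84 + ? = 414, so (2,1) = 99.
Anti-diagonal must total 414; the given cells sum to 321, so (3,2) = 93.
Row 2 needs 414; the known cells sum to 318, so (2,4) = 96.
Row 3 must total 414; the given cells sum to 312, so (3,3) = 102.
Using column 2: 90 + 105 + 93 + ? → (4,2) = 414 − 288 = 126.
From column 3, 414 − (81 + 114 + 102) gives (4,3) = 117.
Using column 4: 123 + 96 + 108 + ? → (4,4) = 414 − 327 = 87.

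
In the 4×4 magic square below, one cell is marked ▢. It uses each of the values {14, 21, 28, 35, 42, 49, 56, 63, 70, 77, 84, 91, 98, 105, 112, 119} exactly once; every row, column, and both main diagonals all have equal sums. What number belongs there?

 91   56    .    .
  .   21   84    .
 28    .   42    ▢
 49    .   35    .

The 16 entries sum to 1064, so each line sums to 1064/4 = 266.
Column 1 needs 266; the known cells sum to 168, so (2,1) = 98.
Column 3 must total 266; the given cells sum to 161, so (1,3) = 105.
Using main diagonal: 91 + 21 + 42 + ? → (4,4) = 266 − 154 = 112.
From row 1, 266 − (91 + 56 + 105) gives (1,4) = 14.
Using row 2: 98 + 21 + 84 + ? → (2,4) = 266 − 203 = 63.
From row 4, 266 − (49 + 35 + 112) gives (4,2) = 70.
Column 2 must total 266; the given cells sum to 147, so (3,2) = 119.
Column 4 must total 266; the given cells sum to 189, so (3,4) = 77.

77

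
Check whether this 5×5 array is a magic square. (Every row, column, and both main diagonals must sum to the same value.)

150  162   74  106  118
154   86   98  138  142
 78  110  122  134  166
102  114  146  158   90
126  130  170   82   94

Row 1: 150 + 162 + 74 + 106 + 118 = 610.
Row 2: 154 + 86 + 98 + 138 + 142 = 618.
Row 3: 78 + 110 + 122 + 134 + 166 = 610.
Row 4: 102 + 114 + 146 + 158 + 90 = 610.
Row 5: 126 + 130 + 170 + 82 + 94 = 602.
Column 1: 150 + 154 + 78 + 102 + 126 = 610.
Column 2: 162 + 86 + 110 + 114 + 130 = 602.
Column 3: 74 + 98 + 122 + 146 + 170 = 610.
Column 4: 106 + 138 + 134 + 158 + 82 = 618.
Column 5: 118 + 142 + 166 + 90 + 94 = 610.
Main diagonal: 150 + 86 + 122 + 158 + 94 = 610.
Anti-diagonal: 118 + 138 + 122 + 114 + 126 = 618.

No — column 2 sums to 602 but main diagonal sums to 610.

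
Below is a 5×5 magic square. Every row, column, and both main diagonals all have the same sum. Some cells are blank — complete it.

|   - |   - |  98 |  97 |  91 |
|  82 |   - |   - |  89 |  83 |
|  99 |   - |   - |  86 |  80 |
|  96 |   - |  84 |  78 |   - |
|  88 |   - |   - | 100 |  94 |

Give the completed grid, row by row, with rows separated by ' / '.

Column 4 is already complete: 97 + 89 + 86 + 78 + 100 = 450, so that is the magic constant.
Column 1 must total 450; the given cells sum to 365, so (1,1) = 85.
From column 5, 450 − (91 + 83 + 80 + 94) gives (4,5) = 102.
Using row 1: 85 + 98 + 97 + 91 + ? → (1,2) = 450 − 371 = 79.
The remaining cell in row 4 is (4,2) = 450 − 360 = 90.
Anti-diagonal must total 450; the given cells sum to 358, so (3,3) = 92.
Row 3: 99 + 92 + 86 + 80 + ? = 450, so (3,2) = 93.
Main diagonal: 85 + 92 + 78 + 94 + ? = 450, so (2,2) = 101.
Row 2 must total 450; the given cells sum to 355, so (2,3) = 95.
Column 2 needs 450; the known cells sum to 363, so (5,2) = 87.
From column 3, 450 − (98 + 95 + 92 + 84) gives (5,3) = 81.

85 79 98 97 91 / 82 101 95 89 83 / 99 93 92 86 80 / 96 90 84 78 102 / 88 87 81 100 94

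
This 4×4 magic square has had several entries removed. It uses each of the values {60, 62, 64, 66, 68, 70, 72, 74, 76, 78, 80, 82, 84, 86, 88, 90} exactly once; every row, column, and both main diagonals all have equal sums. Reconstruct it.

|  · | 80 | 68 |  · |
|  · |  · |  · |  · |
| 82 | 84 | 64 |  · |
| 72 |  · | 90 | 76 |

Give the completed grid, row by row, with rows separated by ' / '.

86 80 68 66 / 60 74 78 88 / 82 84 64 70 / 72 62 90 76

The 16 entries sum to 1200, so each line sums to 1200/4 = 300.
Row 3 needs 300; the known cells sum to 230, so (3,4) = 70.
From row 4, 300 − (72 + 90 + 76) gives (4,2) = 62.
Column 2: 80 + 84 + 62 + ? = 300, so (2,2) = 74.
Column 3: 68 + 64 + 90 + ? = 300, so (2,3) = 78.
Main diagonal needs 300; the known cells sum to 214, so (1,1) = 86.
From anti-diagonal, 300 − (78 + 84 + 72) gives (1,4) = 66.
From column 1, 300 − (86 + 82 + 72) gives (2,1) = 60.
Column 4 needs 300; the known cells sum to 212, so (2,4) = 88.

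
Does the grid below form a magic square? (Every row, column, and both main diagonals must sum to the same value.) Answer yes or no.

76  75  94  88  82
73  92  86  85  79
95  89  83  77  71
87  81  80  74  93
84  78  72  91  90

Row 1: 76 + 75 + 94 + 88 + 82 = 415.
Row 2: 73 + 92 + 86 + 85 + 79 = 415.
Row 3: 95 + 89 + 83 + 77 + 71 = 415.
Row 4: 87 + 81 + 80 + 74 + 93 = 415.
Row 5: 84 + 78 + 72 + 91 + 90 = 415.
Column 1: 76 + 73 + 95 + 87 + 84 = 415.
Column 2: 75 + 92 + 89 + 81 + 78 = 415.
Column 3: 94 + 86 + 83 + 80 + 72 = 415.
Column 4: 88 + 85 + 77 + 74 + 91 = 415.
Column 5: 82 + 79 + 71 + 93 + 90 = 415.
Main diagonal: 76 + 92 + 83 + 74 + 90 = 415.
Anti-diagonal: 82 + 85 + 83 + 81 + 84 = 415.
All lines sum to 415.

Yes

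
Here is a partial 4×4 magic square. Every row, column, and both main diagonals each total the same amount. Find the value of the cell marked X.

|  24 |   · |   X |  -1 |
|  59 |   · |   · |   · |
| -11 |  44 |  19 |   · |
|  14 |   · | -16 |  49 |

Column 1 is complete and sums to 86; that is the magic constant.
Row 3 must total 86; the given cells sum to 52, so (3,4) = 34.
The remaining cell in row 4 is (4,2) = 86 − 47 = 39.
Column 4 needs 86; the known cells sum to 82, so (2,4) = 4.
From main diagonal, 86 − (24 + 19 + 49) gives (2,2) = -6.
Anti-diagonal needs 86; the known cells sum to 57, so (2,3) = 29.
From column 2, 86 − (-6 + 44 + 39) gives (1,2) = 9.
Column 3: 29 + 19 + (-16) + ? = 86, so (1,3) = 54.

54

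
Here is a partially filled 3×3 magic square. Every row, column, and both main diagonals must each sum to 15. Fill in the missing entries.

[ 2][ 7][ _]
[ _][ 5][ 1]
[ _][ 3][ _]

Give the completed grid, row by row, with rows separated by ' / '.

2 7 6 / 9 5 1 / 4 3 8

Row 1: 2 + 7 + ? = 15, so (1,3) = 6.
Row 2 needs 15; the known cells sum to 6, so (2,1) = 9.
Using column 1: 2 + 9 + ? → (3,1) = 15 − 11 = 4.
The remaining cell in column 3 is (3,3) = 15 − 7 = 8.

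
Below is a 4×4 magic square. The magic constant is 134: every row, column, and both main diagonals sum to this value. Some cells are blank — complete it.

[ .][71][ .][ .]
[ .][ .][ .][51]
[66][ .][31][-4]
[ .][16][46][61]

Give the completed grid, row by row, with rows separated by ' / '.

The remaining cell in row 3 is (3,2) = 134 − 93 = 41.
Row 4: 16 + 46 + 61 + ? = 134, so (4,1) = 11.
Using column 2: 71 + 41 + 16 + ? → (2,2) = 134 − 128 = 6.
The remaining cell in column 4 is (1,4) = 134 − 108 = 26.
From main diagonal, 134 − (6 + 31 + 61) gives (1,1) = 36.
Anti-diagonal must total 134; the given cells sum to 78, so (2,3) = 56.
Row 1 must total 134; the given cells sum to 133, so (1,3) = 1.
Using row 2: 6 + 56 + 51 + ? → (2,1) = 134 − 113 = 21.

36 71 1 26 / 21 6 56 51 / 66 41 31 -4 / 11 16 46 61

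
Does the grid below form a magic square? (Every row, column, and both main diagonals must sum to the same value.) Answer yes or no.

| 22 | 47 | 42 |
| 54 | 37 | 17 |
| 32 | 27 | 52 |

No — anti-diagonal sums to 111 but column 1 sums to 108.

Row 1: 22 + 47 + 42 = 111.
Row 2: 54 + 37 + 17 = 108.
Row 3: 32 + 27 + 52 = 111.
Column 1: 22 + 54 + 32 = 108.
Column 2: 47 + 37 + 27 = 111.
Column 3: 42 + 17 + 52 = 111.
Main diagonal: 22 + 37 + 52 = 111.
Anti-diagonal: 42 + 37 + 32 = 111.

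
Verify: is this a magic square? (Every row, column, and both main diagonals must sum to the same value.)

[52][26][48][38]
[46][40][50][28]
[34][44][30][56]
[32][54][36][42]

Row 1: 52 + 26 + 48 + 38 = 164.
Row 2: 46 + 40 + 50 + 28 = 164.
Row 3: 34 + 44 + 30 + 56 = 164.
Row 4: 32 + 54 + 36 + 42 = 164.
Column 1: 52 + 46 + 34 + 32 = 164.
Column 2: 26 + 40 + 44 + 54 = 164.
Column 3: 48 + 50 + 30 + 36 = 164.
Column 4: 38 + 28 + 56 + 42 = 164.
Main diagonal: 52 + 40 + 30 + 42 = 164.
Anti-diagonal: 38 + 50 + 44 + 32 = 164.
All lines sum to 164.

Yes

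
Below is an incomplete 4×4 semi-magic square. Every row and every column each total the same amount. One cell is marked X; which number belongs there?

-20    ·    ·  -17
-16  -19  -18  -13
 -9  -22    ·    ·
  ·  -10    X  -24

Row 2 is complete and sums to -66; that is the magic constant.
Column 1 needs -66; the known cells sum to -45, so (4,1) = -21.
Column 2: -19 + (-22) + (-10) + ? = -66, so (1,2) = -15.
Column 4 must total -66; the given cells sum to -54, so (3,4) = -12.
Row 1: -20 + (-15) + (-17) + ? = -66, so (1,3) = -14.
Row 3 must total -66; the given cells sum to -43, so (3,3) = -23.
Row 4 needs -66; the known cells sum to -55, so (4,3) = -11.

-11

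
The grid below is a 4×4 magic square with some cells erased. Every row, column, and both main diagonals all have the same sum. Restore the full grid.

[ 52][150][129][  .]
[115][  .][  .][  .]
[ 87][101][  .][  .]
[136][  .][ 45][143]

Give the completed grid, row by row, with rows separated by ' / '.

Column 1 is already complete: 52 + 115 + 87 + 136 = 390, so that is the magic constant.
Row 1: 52 + 150 + 129 + ? = 390, so (1,4) = 59.
Row 4: 136 + 45 + 143 + ? = 390, so (4,2) = 66.
Column 2 must total 390; the given cells sum to 317, so (2,2) = 73.
Using main diagonal: 52 + 73 + 143 + ? → (3,3) = 390 − 268 = 122.
Anti-diagonal needs 390; the known cells sum to 296, so (2,3) = 94.
From row 2, 390 − (115 + 73 + 94) gives (2,4) = 108.
The remaining cell in row 3 is (3,4) = 390 − 310 = 80.

52 150 129 59 / 115 73 94 108 / 87 101 122 80 / 136 66 45 143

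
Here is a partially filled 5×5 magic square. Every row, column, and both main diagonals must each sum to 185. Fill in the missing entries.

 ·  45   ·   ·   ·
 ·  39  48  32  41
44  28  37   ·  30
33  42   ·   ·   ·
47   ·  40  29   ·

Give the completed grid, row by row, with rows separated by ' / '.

36 45 34 43 27 / 25 39 48 32 41 / 44 28 37 46 30 / 33 42 26 35 49 / 47 31 40 29 38

Row 2 must total 185; the given cells sum to 160, so (2,1) = 25.
Using row 3: 44 + 28 + 37 + 30 + ? → (3,4) = 185 − 139 = 46.
The remaining cell in column 1 is (1,1) = 185 − 149 = 36.
From column 2, 185 − (45 + 39 + 28 + 42) gives (5,2) = 31.
Using anti-diagonal: 32 + 37 + 42 + 47 + ? → (1,5) = 185 − 158 = 27.
From row 5, 185 − (47 + 31 + 40 + 29) gives (5,5) = 38.
Column 5 needs 185; the known cells sum to 136, so (4,5) = 49.
Main diagonal: 36 + 39 + 37 + 38 + ? = 185, so (4,4) = 35.
Row 4 needs 185; the known cells sum to 159, so (4,3) = 26.
Column 3 needs 185; the known cells sum to 151, so (1,3) = 34.
Column 4 needs 185; the known cells sum to 142, so (1,4) = 43.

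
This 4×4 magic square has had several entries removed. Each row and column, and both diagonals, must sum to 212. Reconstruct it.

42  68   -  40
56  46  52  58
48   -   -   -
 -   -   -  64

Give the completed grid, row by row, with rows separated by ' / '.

42 68 62 40 / 56 46 52 58 / 48 54 60 50 / 66 44 38 64

From row 1, 212 − (42 + 68 + 40) gives (1,3) = 62.
Using column 1: 42 + 56 + 48 + ? → (4,1) = 212 − 146 = 66.
The remaining cell in column 4 is (3,4) = 212 − 162 = 50.
Main diagonal needs 212; the known cells sum to 152, so (3,3) = 60.
Using anti-diagonal: 40 + 52 + 66 + ? → (3,2) = 212 − 158 = 54.
From column 2, 212 − (68 + 46 + 54) gives (4,2) = 44.
Column 3 must total 212; the given cells sum to 174, so (4,3) = 38.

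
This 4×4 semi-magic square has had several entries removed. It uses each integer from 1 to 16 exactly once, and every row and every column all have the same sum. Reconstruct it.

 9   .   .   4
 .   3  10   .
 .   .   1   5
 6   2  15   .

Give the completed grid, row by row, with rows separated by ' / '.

The entries are 1 through 16, which sum to 136, so each line sums to 136/4 = 34.
Row 4 must total 34; the given cells sum to 23, so (4,4) = 11.
From column 3, 34 − (10 + 1 + 15) gives (1,3) = 8.
Column 4 must total 34; the given cells sum to 20, so (2,4) = 14.
Row 1 needs 34; the known cells sum to 21, so (1,2) = 13.
Using row 2: 3 + 10 + 14 + ? → (2,1) = 34 − 27 = 7.
From column 1, 34 − (9 + 7 + 6) gives (3,1) = 12.
Column 2 must total 34; the given cells sum to 18, so (3,2) = 16.

9 13 8 4 / 7 3 10 14 / 12 16 1 5 / 6 2 15 11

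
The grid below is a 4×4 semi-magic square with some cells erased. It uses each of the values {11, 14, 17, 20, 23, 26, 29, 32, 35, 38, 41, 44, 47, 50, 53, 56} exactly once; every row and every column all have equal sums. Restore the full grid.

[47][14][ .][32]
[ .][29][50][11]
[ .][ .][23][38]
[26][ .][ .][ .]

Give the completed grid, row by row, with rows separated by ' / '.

47 14 41 32 / 44 29 50 11 / 17 56 23 38 / 26 35 20 53

The 16 entries sum to 536, so each line sums to 536/4 = 134.
Row 1 must total 134; the given cells sum to 93, so (1,3) = 41.
Using row 2: 29 + 50 + 11 + ? → (2,1) = 134 − 90 = 44.
The remaining cell in column 1 is (3,1) = 134 − 117 = 17.
Using column 3: 41 + 50 + 23 + ? → (4,3) = 134 − 114 = 20.
Column 4: 32 + 11 + 38 + ? = 134, so (4,4) = 53.
Row 3 must total 134; the given cells sum to 78, so (3,2) = 56.
Row 4 must total 134; the given cells sum to 99, so (4,2) = 35.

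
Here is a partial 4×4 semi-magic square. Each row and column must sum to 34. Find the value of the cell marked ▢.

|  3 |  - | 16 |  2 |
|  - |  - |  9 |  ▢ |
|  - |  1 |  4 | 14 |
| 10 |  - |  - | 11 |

Row 1 needs 34; the known cells sum to 21, so (1,2) = 13.
Using row 3: 1 + 4 + 14 + ? → (3,1) = 34 − 19 = 15.
Using column 1: 3 + 15 + 10 + ? → (2,1) = 34 − 28 = 6.
Column 3: 16 + 9 + 4 + ? = 34, so (4,3) = 5.
Column 4 must total 34; the given cells sum to 27, so (2,4) = 7.

7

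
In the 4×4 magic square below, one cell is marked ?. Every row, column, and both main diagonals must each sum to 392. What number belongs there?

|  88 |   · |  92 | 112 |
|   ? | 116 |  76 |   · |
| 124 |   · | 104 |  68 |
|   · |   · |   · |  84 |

Row 1: 88 + 92 + 112 + ? = 392, so (1,2) = 100.
Using row 3: 124 + 104 + 68 + ? → (3,2) = 392 − 296 = 96.
Using column 2: 100 + 116 + 96 + ? → (4,2) = 392 − 312 = 80.
The remaining cell in column 3 is (4,3) = 392 − 272 = 120.
From column 4, 392 − (112 + 68 + 84) gives (2,4) = 128.
Anti-diagonal: 112 + 76 + 96 + ? = 392, so (4,1) = 108.
The remaining cell in row 2 is (2,1) = 392 − 320 = 72.

72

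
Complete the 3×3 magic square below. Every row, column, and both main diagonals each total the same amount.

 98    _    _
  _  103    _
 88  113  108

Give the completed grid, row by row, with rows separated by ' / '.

98 93 118 / 123 103 83 / 88 113 108

Row 3 is already complete: 88 + 113 + 108 = 309, so that is the magic constant.
Using column 1: 98 + 88 + ? → (2,1) = 309 − 186 = 123.
From column 2, 309 − (103 + 113) gives (1,2) = 93.
Anti-diagonal needs 309; the known cells sum to 191, so (1,3) = 118.
Row 2 must total 309; the given cells sum to 226, so (2,3) = 83.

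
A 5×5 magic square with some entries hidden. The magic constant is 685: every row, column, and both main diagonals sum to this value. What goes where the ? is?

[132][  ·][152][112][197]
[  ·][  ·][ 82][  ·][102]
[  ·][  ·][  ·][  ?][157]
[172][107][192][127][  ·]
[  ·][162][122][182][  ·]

97

From row 1, 685 − (132 + 152 + 112 + 197) gives (1,2) = 92.
Using row 4: 172 + 107 + 192 + 127 + ? → (4,5) = 685 − 598 = 87.
The remaining cell in column 3 is (3,3) = 685 − 548 = 137.
Column 5 must total 685; the given cells sum to 543, so (5,5) = 142.
Main diagonal: 132 + 137 + 127 + 142 + ? = 685, so (2,2) = 147.
Row 5: 162 + 122 + 182 + 142 + ? = 685, so (5,1) = 77.
From column 2, 685 − (92 + 147 + 107 + 162) gives (3,2) = 177.
The remaining cell in anti-diagonal is (2,4) = 685 − 518 = 167.
Row 2 needs 685; the known cells sum to 498, so (2,1) = 187.
Column 1 needs 685; the known cells sum to 568, so (3,1) = 117.
Column 4 needs 685; the known cells sum to 588, so (3,4) = 97.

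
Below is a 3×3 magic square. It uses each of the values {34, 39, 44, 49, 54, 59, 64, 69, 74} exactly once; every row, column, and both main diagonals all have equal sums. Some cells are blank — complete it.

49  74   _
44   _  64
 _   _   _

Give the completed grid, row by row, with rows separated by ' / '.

The 9 entries sum to 486, so each line sums to 486/3 = 162.
From row 1, 162 − (49 + 74) gives (1,3) = 39.
Row 2 must total 162; the given cells sum to 108, so (2,2) = 54.
The remaining cell in column 1 is (3,1) = 162 − 93 = 69.
Column 2 must total 162; the given cells sum to 128, so (3,2) = 34.
Column 3: 39 + 64 + ? = 162, so (3,3) = 59.

49 74 39 / 44 54 64 / 69 34 59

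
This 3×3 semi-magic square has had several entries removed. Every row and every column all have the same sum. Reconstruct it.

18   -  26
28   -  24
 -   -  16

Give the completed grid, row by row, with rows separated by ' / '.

Column 3 is already complete: 26 + 24 + 16 = 66, so that is the magic constant.
Row 1: 18 + 26 + ? = 66, so (1,2) = 22.
Row 2: 28 + 24 + ? = 66, so (2,2) = 14.
Column 1: 18 + 28 + ? = 66, so (3,1) = 20.
Column 2: 22 + 14 + ? = 66, so (3,2) = 30.

18 22 26 / 28 14 24 / 20 30 16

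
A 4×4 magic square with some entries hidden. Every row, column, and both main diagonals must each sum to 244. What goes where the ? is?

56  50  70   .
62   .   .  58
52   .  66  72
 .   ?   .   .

The remaining cell in row 1 is (1,4) = 244 − 176 = 68.
The remaining cell in row 3 is (3,2) = 244 − 190 = 54.
Using column 1: 56 + 62 + 52 + ? → (4,1) = 244 − 170 = 74.
The remaining cell in column 4 is (4,4) = 244 − 198 = 46.
Main diagonal: 56 + 66 + 46 + ? = 244, so (2,2) = 76.
From anti-diagonal, 244 − (68 + 54 + 74) gives (2,3) = 48.
The remaining cell in column 2 is (4,2) = 244 − 180 = 64.

64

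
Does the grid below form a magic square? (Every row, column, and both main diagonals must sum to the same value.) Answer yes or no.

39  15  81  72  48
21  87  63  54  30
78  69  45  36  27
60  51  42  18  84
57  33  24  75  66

Yes

Row 1: 39 + 15 + 81 + 72 + 48 = 255.
Row 2: 21 + 87 + 63 + 54 + 30 = 255.
Row 3: 78 + 69 + 45 + 36 + 27 = 255.
Row 4: 60 + 51 + 42 + 18 + 84 = 255.
Row 5: 57 + 33 + 24 + 75 + 66 = 255.
Column 1: 39 + 21 + 78 + 60 + 57 = 255.
Column 2: 15 + 87 + 69 + 51 + 33 = 255.
Column 3: 81 + 63 + 45 + 42 + 24 = 255.
Column 4: 72 + 54 + 36 + 18 + 75 = 255.
Column 5: 48 + 30 + 27 + 84 + 66 = 255.
Main diagonal: 39 + 87 + 45 + 18 + 66 = 255.
Anti-diagonal: 48 + 54 + 45 + 51 + 57 = 255.
All lines sum to 255.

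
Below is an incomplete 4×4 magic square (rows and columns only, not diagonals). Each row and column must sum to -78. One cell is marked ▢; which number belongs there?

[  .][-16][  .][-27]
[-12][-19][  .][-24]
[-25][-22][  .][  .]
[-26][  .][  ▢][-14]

The remaining cell in row 2 is (2,3) = -78 − (-55) = -23.
The remaining cell in column 1 is (1,1) = -78 − (-63) = -15.
The remaining cell in column 2 is (4,2) = -78 − (-57) = -21.
Column 4 must total -78; the given cells sum to -65, so (3,4) = -13.
Row 1: -15 + (-16) + (-27) + ? = -78, so (1,3) = -20.
Row 3: -25 + (-22) + (-13) + ? = -78, so (3,3) = -18.
Row 4: -26 + (-21) + (-14) + ? = -78, so (4,3) = -17.

-17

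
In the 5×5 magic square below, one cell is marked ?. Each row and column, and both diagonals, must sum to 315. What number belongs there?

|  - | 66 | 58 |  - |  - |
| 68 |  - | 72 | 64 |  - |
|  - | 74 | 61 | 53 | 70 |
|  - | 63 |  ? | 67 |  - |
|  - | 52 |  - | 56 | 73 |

55

Row 3 needs 315; the known cells sum to 258, so (3,1) = 57.
Using column 2: 66 + 74 + 63 + 52 + ? → (2,2) = 315 − 255 = 60.
Column 4: 64 + 53 + 67 + 56 + ? = 315, so (1,4) = 75.
From main diagonal, 315 − (60 + 61 + 67 + 73) gives (1,1) = 54.
Using row 1: 54 + 66 + 58 + 75 + ? → (1,5) = 315 − 253 = 62.
From row 2, 315 − (68 + 60 + 72 + 64) gives (2,5) = 51.
Column 5 needs 315; the known cells sum to 256, so (4,5) = 59.
The remaining cell in anti-diagonal is (5,1) = 315 − 250 = 65.
Row 5 needs 315; the known cells sum to 246, so (5,3) = 69.
Column 1: 54 + 68 + 57 + 65 + ? = 315, so (4,1) = 71.
Column 3 must total 315; the given cells sum to 260, so (4,3) = 55.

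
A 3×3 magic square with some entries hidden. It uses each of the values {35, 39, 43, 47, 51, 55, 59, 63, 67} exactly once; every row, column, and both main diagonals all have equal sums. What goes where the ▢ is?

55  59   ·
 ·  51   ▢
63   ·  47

67

The 9 entries sum to 459, so each line sums to 459/3 = 153.
The remaining cell in row 1 is (1,3) = 153 − 114 = 39.
Row 3 must total 153; the given cells sum to 110, so (3,2) = 43.
From column 1, 153 − (55 + 63) gives (2,1) = 35.
Column 3: 39 + 47 + ? = 153, so (2,3) = 67.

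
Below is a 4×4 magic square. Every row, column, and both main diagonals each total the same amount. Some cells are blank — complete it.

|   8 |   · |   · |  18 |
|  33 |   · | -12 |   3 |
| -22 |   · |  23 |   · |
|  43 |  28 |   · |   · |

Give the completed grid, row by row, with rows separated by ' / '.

8 -17 53 18 / 33 38 -12 3 / -22 13 23 48 / 43 28 -2 -7

Column 1 is already complete: 8 + 33 + -22 + 43 = 62, so that is the magic constant.
Row 2 must total 62; the given cells sum to 24, so (2,2) = 38.
Using main diagonal: 8 + 38 + 23 + ? → (4,4) = 62 − 69 = -7.
The remaining cell in anti-diagonal is (3,2) = 62 − 49 = 13.
Row 3: -22 + 13 + 23 + ? = 62, so (3,4) = 48.
From row 4, 62 − (43 + 28 + (-7)) gives (4,3) = -2.
Column 2 needs 62; the known cells sum to 79, so (1,2) = -17.
Using column 3: -12 + 23 + (-2) + ? → (1,3) = 62 − 9 = 53.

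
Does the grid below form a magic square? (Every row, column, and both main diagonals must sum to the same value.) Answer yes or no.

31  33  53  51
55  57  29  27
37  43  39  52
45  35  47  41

Row 1: 31 + 33 + 53 + 51 = 168.
Row 2: 55 + 57 + 29 + 27 = 168.
Row 3: 37 + 43 + 39 + 52 = 171.
Row 4: 45 + 35 + 47 + 41 = 168.
Column 1: 31 + 55 + 37 + 45 = 168.
Column 2: 33 + 57 + 43 + 35 = 168.
Column 3: 53 + 29 + 39 + 47 = 168.
Column 4: 51 + 27 + 52 + 41 = 171.
Main diagonal: 31 + 57 + 39 + 41 = 168.
Anti-diagonal: 51 + 29 + 43 + 45 = 168.

No — row 3 sums to 171 but column 3 sums to 168.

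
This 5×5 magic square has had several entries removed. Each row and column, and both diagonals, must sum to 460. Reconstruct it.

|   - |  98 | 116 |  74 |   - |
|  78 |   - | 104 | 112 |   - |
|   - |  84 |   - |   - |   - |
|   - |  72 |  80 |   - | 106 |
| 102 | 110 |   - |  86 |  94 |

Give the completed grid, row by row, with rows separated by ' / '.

90 98 116 74 82 / 78 96 104 112 70 / 76 84 92 100 108 / 114 72 80 88 106 / 102 110 68 86 94

The remaining cell in row 5 is (5,3) = 460 − 392 = 68.
Column 2: 98 + 84 + 72 + 110 + ? = 460, so (2,2) = 96.
Using column 3: 116 + 104 + 80 + 68 + ? → (3,3) = 460 − 368 = 92.
Anti-diagonal must total 460; the given cells sum to 378, so (1,5) = 82.
Using row 1: 98 + 116 + 74 + 82 + ? → (1,1) = 460 − 370 = 90.
Row 2 must total 460; the given cells sum to 390, so (2,5) = 70.
Column 5 must total 460; the given cells sum to 352, so (3,5) = 108.
From main diagonal, 460 − (90 + 96 + 92 + 94) gives (4,4) = 88.
Using row 4: 72 + 80 + 88 + 106 + ? → (4,1) = 460 − 346 = 114.
Column 1: 90 + 78 + 114 + 102 + ? = 460, so (3,1) = 76.
The remaining cell in column 4 is (3,4) = 460 − 360 = 100.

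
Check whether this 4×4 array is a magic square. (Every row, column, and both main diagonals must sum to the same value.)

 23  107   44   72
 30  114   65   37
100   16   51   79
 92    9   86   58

Row 1: 23 + 107 + 44 + 72 = 246.
Row 2: 30 + 114 + 65 + 37 = 246.
Row 3: 100 + 16 + 51 + 79 = 246.
Row 4: 92 + 9 + 86 + 58 = 245.
Column 1: 23 + 30 + 100 + 92 = 245.
Column 2: 107 + 114 + 16 + 9 = 246.
Column 3: 44 + 65 + 51 + 86 = 246.
Column 4: 72 + 37 + 79 + 58 = 246.
Main diagonal: 23 + 114 + 51 + 58 = 246.
Anti-diagonal: 72 + 65 + 16 + 92 = 245.

No — column 1 sums to 245 but row 1 sums to 246.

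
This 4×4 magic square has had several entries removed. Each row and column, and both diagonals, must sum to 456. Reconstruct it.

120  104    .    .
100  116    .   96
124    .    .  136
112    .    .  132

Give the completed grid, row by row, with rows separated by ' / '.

120 104 140 92 / 100 116 144 96 / 124 108 88 136 / 112 128 84 132

Using row 2: 100 + 116 + 96 + ? → (2,3) = 456 − 312 = 144.
Using column 4: 96 + 136 + 132 + ? → (1,4) = 456 − 364 = 92.
Main diagonal needs 456; the known cells sum to 368, so (3,3) = 88.
The remaining cell in anti-diagonal is (3,2) = 456 − 348 = 108.
Row 1 needs 456; the known cells sum to 316, so (1,3) = 140.
Using column 2: 104 + 116 + 108 + ? → (4,2) = 456 − 328 = 128.
From column 3, 456 − (140 + 144 + 88) gives (4,3) = 84.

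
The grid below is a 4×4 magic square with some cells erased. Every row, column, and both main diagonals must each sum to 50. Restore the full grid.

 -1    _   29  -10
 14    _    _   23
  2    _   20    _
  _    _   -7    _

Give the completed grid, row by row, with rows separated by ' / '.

Row 1 needs 50; the known cells sum to 18, so (1,2) = 32.
The remaining cell in column 1 is (4,1) = 50 − 15 = 35.
Column 3 needs 50; the known cells sum to 42, so (2,3) = 8.
From anti-diagonal, 50 − (-10 + 8 + 35) gives (3,2) = 17.
Row 2: 14 + 8 + 23 + ? = 50, so (2,2) = 5.
From row 3, 50 − (2 + 17 + 20) gives (3,4) = 11.
The remaining cell in column 2 is (4,2) = 50 − 54 = -4.
Column 4: -10 + 23 + 11 + ? = 50, so (4,4) = 26.

-1 32 29 -10 / 14 5 8 23 / 2 17 20 11 / 35 -4 -7 26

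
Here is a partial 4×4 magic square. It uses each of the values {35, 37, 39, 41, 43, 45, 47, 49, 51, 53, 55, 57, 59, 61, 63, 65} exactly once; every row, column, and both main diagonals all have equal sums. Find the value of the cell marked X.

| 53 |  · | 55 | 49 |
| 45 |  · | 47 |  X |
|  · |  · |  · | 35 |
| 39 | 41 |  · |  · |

57

The 16 entries sum to 800, so each line sums to 800/4 = 200.
Using row 1: 53 + 55 + 49 + ? → (1,2) = 200 − 157 = 43.
Column 1: 53 + 45 + 39 + ? = 200, so (3,1) = 63.
Anti-diagonal: 49 + 47 + 39 + ? = 200, so (3,2) = 65.
Row 3 needs 200; the known cells sum to 163, so (3,3) = 37.
From column 2, 200 − (43 + 65 + 41) gives (2,2) = 51.
Using column 3: 55 + 47 + 37 + ? → (4,3) = 200 − 139 = 61.
Main diagonal must total 200; the given cells sum to 141, so (4,4) = 59.
Row 2 must total 200; the given cells sum to 143, so (2,4) = 57.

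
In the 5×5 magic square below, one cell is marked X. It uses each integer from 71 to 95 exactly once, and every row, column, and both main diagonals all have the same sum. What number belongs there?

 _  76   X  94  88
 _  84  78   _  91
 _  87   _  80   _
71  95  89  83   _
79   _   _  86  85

75

The entries are 71 through 95, which sum to 2075, so each line sums to 2075/5 = 415.
Row 4 must total 415; the given cells sum to 338, so (4,5) = 77.
Column 2 needs 415; the known cells sum to 342, so (5,2) = 73.
Using column 4: 94 + 80 + 83 + 86 + ? → (2,4) = 415 − 343 = 72.
From column 5, 415 − (88 + 91 + 77 + 85) gives (3,5) = 74.
Anti-diagonal needs 415; the known cells sum to 334, so (3,3) = 81.
The remaining cell in row 2 is (2,1) = 415 − 325 = 90.
Row 3 must total 415; the given cells sum to 322, so (3,1) = 93.
Row 5: 79 + 73 + 86 + 85 + ? = 415, so (5,3) = 92.
Column 1 needs 415; the known cells sum to 333, so (1,1) = 82.
Column 3 needs 415; the known cells sum to 340, so (1,3) = 75.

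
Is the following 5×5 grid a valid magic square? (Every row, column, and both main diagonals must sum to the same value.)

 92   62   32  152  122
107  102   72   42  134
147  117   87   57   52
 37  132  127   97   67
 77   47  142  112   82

No — anti-diagonal sums to 460 but row 2 sums to 457.

Row 1: 92 + 62 + 32 + 152 + 122 = 460.
Row 2: 107 + 102 + 72 + 42 + 134 = 457.
Row 3: 147 + 117 + 87 + 57 + 52 = 460.
Row 4: 37 + 132 + 127 + 97 + 67 = 460.
Row 5: 77 + 47 + 142 + 112 + 82 = 460.
Column 1: 92 + 107 + 147 + 37 + 77 = 460.
Column 2: 62 + 102 + 117 + 132 + 47 = 460.
Column 3: 32 + 72 + 87 + 127 + 142 = 460.
Column 4: 152 + 42 + 57 + 97 + 112 = 460.
Column 5: 122 + 134 + 52 + 67 + 82 = 457.
Main diagonal: 92 + 102 + 87 + 97 + 82 = 460.
Anti-diagonal: 122 + 42 + 87 + 132 + 77 = 460.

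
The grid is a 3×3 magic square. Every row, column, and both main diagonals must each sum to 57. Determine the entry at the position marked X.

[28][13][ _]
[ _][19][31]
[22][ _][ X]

Row 1 needs 57; the known cells sum to 41, so (1,3) = 16.
Row 2 must total 57; the given cells sum to 50, so (2,1) = 7.
The remaining cell in column 2 is (3,2) = 57 − 32 = 25.
The remaining cell in column 3 is (3,3) = 57 − 47 = 10.

10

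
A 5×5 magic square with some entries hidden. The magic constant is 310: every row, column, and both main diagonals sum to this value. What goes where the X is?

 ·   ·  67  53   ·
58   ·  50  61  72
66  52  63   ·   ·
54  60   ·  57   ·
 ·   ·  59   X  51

65

Using row 2: 58 + 50 + 61 + 72 + ? → (2,2) = 310 − 241 = 69.
Column 3 must total 310; the given cells sum to 239, so (4,3) = 71.
The remaining cell in main diagonal is (1,1) = 310 − 240 = 70.
Row 4 must total 310; the given cells sum to 242, so (4,5) = 68.
Column 1: 70 + 58 + 66 + 54 + ? = 310, so (5,1) = 62.
Anti-diagonal must total 310; the given cells sum to 246, so (1,5) = 64.
Row 1 must total 310; the given cells sum to 254, so (1,2) = 56.
From column 2, 310 − (56 + 69 + 52 + 60) gives (5,2) = 73.
Using column 5: 64 + 72 + 68 + 51 + ? → (3,5) = 310 − 255 = 55.
Row 3 must total 310; the given cells sum to 236, so (3,4) = 74.
The remaining cell in row 5 is (5,4) = 310 − 245 = 65.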